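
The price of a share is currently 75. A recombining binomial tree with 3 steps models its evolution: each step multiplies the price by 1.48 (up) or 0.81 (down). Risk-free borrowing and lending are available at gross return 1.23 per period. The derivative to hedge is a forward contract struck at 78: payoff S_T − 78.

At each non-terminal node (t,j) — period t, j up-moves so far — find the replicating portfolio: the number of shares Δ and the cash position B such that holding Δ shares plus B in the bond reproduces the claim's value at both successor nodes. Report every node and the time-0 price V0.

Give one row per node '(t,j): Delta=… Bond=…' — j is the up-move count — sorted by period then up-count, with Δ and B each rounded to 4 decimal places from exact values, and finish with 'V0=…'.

Since d<R<u, set p* = (R−d)/(u−d) = 0.6269; price each node as the discounted p*-expectation of its children.
Payoff layer (t=3): V(3,0)=-38.1419, V(3,1)=-5.1729, V(3,2)=55.0668, V(3,3)=165.1344
(2,0): S=49.2075. Δ = (V_up−V_dn)/(S_up−S_dn) = (-5.1729−-38.1419)/(72.8271−39.8581) = 1.0000. V = [p*·-5.1729 + (1−p*)·-38.1419]/1.23 = -14.2071. B = V − Δ·S = -63.4146.
(2,1): S=89.9100. Δ = (V_up−V_dn)/(S_up−S_dn) = (55.0668−-5.1729)/(133.0668−72.8271) = 1.0000. V = [p*·55.0668 + (1−p*)·-5.1729]/1.23 = 26.4954. B = V − Δ·S = -63.4146.
(2,2): S=164.2800. Δ = (V_up−V_dn)/(S_up−S_dn) = (165.1344−55.0668)/(243.1344−133.0668) = 1.0000. V = [p*·165.1344 + (1−p*)·55.0668]/1.23 = 100.8654. B = V − Δ·S = -63.4146.
(1,0): S=60.7500. Δ = (V_up−V_dn)/(S_up−S_dn) = (26.4954−-14.2071)/(89.9100−49.2075) = 1.0000. V = [p*·26.4954 + (1−p*)·-14.2071]/1.23 = 9.1934. B = V − Δ·S = -51.5566.
(1,1): S=111.0000. Δ = (V_up−V_dn)/(S_up−S_dn) = (100.8654−26.4954)/(164.2800−89.9100) = 1.0000. V = [p*·100.8654 + (1−p*)·26.4954]/1.23 = 59.4434. B = V − Δ·S = -51.5566.
(0,0): S=75.0000. Δ = (V_up−V_dn)/(S_up−S_dn) = (59.4434−9.1934)/(111.0000−60.7500) = 1.0000. V = [p*·59.4434 + (1−p*)·9.1934]/1.23 = 33.0841. B = V − Δ·S = -41.9159.
Root portfolio cost Δ·75+B reproduces V0=33.0841.

(0,0): Delta=1.0000 Bond=-41.9159
(1,0): Delta=1.0000 Bond=-51.5566
(1,1): Delta=1.0000 Bond=-51.5566
(2,0): Delta=1.0000 Bond=-63.4146
(2,1): Delta=1.0000 Bond=-63.4146
(2,2): Delta=1.0000 Bond=-63.4146
V0=33.0841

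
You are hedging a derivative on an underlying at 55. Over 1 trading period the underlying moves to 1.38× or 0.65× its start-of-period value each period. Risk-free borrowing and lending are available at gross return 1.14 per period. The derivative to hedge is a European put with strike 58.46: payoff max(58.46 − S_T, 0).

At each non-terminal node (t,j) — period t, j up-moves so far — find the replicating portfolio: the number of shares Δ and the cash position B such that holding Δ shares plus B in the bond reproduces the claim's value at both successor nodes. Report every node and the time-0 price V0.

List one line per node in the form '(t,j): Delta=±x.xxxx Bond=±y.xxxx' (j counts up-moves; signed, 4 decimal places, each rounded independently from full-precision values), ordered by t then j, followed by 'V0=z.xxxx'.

(0,0): Delta=-0.5656 Bond=37.6590
V0=6.5494

No-arbitrage ⇒ martingale measure with p* = (R−d)/(u−d) = 0.6712.
At expiry t=1: V(1,0)=22.7100, V(1,1)=0.0000
(0,0): S=55.0000. Δ = (V_up−V_dn)/(S_up−S_dn) = (0.0000−22.7100)/(75.9000−35.7500) = -0.5656. V = [p*·0.0000 + (1−p*)·22.7100]/1.14 = 6.5494. B = V − Δ·S = 37.6590.
Self-financing check: at every node Δ·S+B equals the discounted successor values.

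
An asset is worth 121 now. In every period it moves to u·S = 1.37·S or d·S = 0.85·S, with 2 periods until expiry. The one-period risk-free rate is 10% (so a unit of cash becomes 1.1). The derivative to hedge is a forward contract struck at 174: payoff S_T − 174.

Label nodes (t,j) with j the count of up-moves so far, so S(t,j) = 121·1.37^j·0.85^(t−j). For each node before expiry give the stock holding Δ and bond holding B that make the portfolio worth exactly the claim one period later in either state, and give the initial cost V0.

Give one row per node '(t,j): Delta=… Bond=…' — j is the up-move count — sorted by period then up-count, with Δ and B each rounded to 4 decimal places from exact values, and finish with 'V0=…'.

The replicating-portfolio and risk-neutral prices coincide; use p* = (1.1−0.85)/(1.37−0.85) = 0.4808 for the latter.
Payoff layer (t=2): V(2,0)=-86.5775, V(2,1)=-33.0955, V(2,2)=53.1049
  t=1,j=0: stock 102.8500 → up 140.9045 (V=-33.0955), down 87.4225 (V=-86.5775). Price -55.3318; hedge Δ=1.0000, bond B=-158.1818.
  t=1,j=1: stock 165.7700 → up 227.1049 (V=53.1049), down 140.9045 (V=-33.0955). Price 7.5882; hedge Δ=1.0000, bond B=-158.1818.
  t=0,j=0: stock 121.0000 → up 165.7700 (V=7.5882), down 102.8500 (V=-55.3318). Price -22.8017; hedge Δ=1.0000, bond B=-143.8017.
The time-0 hedge costs -22.8017, which is the no-arbitrage price.

(0,0): Delta=1.0000 Bond=-143.8017
(1,0): Delta=1.0000 Bond=-158.1818
(1,1): Delta=1.0000 Bond=-158.1818
V0=-22.8017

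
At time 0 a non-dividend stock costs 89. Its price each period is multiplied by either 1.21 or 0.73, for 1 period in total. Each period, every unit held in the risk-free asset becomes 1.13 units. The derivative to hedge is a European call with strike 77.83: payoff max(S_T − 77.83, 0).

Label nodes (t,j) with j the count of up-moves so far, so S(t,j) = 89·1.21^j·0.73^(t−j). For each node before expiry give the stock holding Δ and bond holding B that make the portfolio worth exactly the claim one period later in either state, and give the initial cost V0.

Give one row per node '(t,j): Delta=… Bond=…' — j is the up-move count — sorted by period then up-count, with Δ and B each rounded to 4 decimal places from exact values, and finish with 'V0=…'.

Risk-neutral probability p* = (R−d)/(u−d) = (1.13−0.73)/(1.21−0.73) = 0.8333.
Terminal values V(1,·): V(1,0)=0.0000, V(1,1)=29.8600
  t=0,j=0: stock 89.0000 → up 107.6900 (V=29.8600), down 64.9700 (V=0.0000). Price 22.0206; hedge Δ=0.6990, bond B=-40.1877.
Check: Δ(0,0)·S0 + B(0,0) = 22.0206 = V0.

(0,0): Delta=0.6990 Bond=-40.1877
V0=22.0206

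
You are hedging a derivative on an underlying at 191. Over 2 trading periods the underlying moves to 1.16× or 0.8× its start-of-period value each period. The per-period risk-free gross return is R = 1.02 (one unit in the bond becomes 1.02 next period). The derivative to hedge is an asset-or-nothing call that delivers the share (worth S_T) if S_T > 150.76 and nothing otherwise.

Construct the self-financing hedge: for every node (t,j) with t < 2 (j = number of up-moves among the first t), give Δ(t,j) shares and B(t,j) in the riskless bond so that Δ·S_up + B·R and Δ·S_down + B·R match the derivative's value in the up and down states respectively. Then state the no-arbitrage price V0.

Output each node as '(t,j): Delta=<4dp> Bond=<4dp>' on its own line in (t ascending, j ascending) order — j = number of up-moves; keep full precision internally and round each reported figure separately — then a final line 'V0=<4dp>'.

(0,0): Delta=1.6778 Bond=-147.2292
(1,0): Delta=3.2222 Bond=-386.1612
(1,1): Delta=1.0000 Bond=0.0000
V0=173.2310

Under the risk-neutral measure, an up-move has probability p* = (R−d)/(u−d) = 0.6111 and values discount at R = 1.02.
At expiry t=2: V(2,0)=0.0000, V(2,1)=177.2480, V(2,2)=257.0096
(1,0): S=152.8000. Δ = (V_up−V_dn)/(S_up−S_dn) = (177.2480−0.0000)/(177.2480−122.2400) = 3.2222. V = [p*·177.2480 + (1−p*)·0.0000]/1.02 = 106.1943. B = V − Δ·S = -386.1612.
(1,1): S=221.5600. Δ = (V_up−V_dn)/(S_up−S_dn) = (257.0096−177.2480)/(257.0096−177.2480) = 1.0000. V = [p*·257.0096 + (1−p*)·177.2480]/1.02 = 221.5600. B = V − Δ·S = 0.0000.
(0,0): S=191.0000. Δ = (V_up−V_dn)/(S_up−S_dn) = (221.5600−106.1943)/(221.5600−152.8000) = 1.6778. V = [p*·221.5600 + (1−p*)·106.1943]/1.02 = 173.2310. B = V − Δ·S = -147.2292.
Check: Δ(0,0)·S0 + B(0,0) = 173.2310 = V0.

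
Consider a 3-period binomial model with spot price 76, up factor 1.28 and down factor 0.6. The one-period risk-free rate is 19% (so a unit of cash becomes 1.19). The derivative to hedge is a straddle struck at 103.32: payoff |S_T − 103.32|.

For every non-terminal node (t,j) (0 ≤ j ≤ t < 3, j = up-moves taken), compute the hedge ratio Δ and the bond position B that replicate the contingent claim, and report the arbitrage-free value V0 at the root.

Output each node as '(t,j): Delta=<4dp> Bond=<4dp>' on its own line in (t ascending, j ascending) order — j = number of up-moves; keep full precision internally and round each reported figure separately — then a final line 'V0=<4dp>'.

No-arbitrage ⇒ martingale measure with p* = (R−d)/(u−d) = 0.8676.
Terminal payoffs: V(3,0)=86.9040, V(3,1)=68.2992, V(3,2)=28.6090, V(3,3)=56.0636
  t=2,j=0: stock 27.3600 → up 35.0208 (V=68.2992), down 16.4160 (V=86.9040). Price 59.4635; hedge Δ=-1.0000, bond B=86.8235.
  t=2,j=1: stock 58.3680 → up 74.7110 (V=28.6090), down 35.0208 (V=68.2992). Price 28.4555; hedge Δ=-1.0000, bond B=86.8235.
  t=2,j=2: stock 124.5184 → up 159.3836 (V=56.0636), down 74.7110 (V=28.6090). Price 44.0587; hedge Δ=0.3242, bond B=3.6843.
  t=1,j=0: stock 45.6000 → up 58.3680 (V=28.4555), down 27.3600 (V=59.4635). Price 27.3609; hedge Δ=-1.0000, bond B=72.9609.
  t=1,j=1: stock 97.2800 → up 124.5184 (V=44.0587), down 58.3680 (V=28.4555). Price 35.2887; hedge Δ=0.2359, bond B=12.3429.
  t=0,j=0: stock 76.0000 → up 97.2800 (V=35.2887), down 45.6000 (V=27.3609). Price 28.7727; hedge Δ=0.1534, bond B=17.1142.
Check: Δ(0,0)·S0 + B(0,0) = 28.7727 = V0.

(0,0): Delta=0.1534 Bond=17.1142
(1,0): Delta=-1.0000 Bond=72.9609
(1,1): Delta=0.2359 Bond=12.3429
(2,0): Delta=-1.0000 Bond=86.8235
(2,1): Delta=-1.0000 Bond=86.8235
(2,2): Delta=0.3242 Bond=3.6843
V0=28.7727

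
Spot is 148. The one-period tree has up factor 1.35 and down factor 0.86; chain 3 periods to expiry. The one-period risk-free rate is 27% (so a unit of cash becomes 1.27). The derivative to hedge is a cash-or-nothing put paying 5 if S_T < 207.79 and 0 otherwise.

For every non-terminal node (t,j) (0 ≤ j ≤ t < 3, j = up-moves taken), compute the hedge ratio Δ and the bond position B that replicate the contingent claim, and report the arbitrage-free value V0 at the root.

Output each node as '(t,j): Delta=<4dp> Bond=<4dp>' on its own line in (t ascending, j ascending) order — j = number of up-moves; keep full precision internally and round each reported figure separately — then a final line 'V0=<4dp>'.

(0,0): Delta=-0.0117 Bond=1.9025
(1,0): Delta=-0.0528 Bond=7.6525
(1,1): Delta=-0.0066 Bond=1.3944
(2,0): Delta=0.0000 Bond=3.9370
(2,1): Delta=-0.0594 Bond=10.8469
(2,2): Delta=0.0000 Bond=0.0000
V0=0.1739

No-arbitrage ⇒ martingale measure with p* = (R−d)/(u−d) = 0.8367.
At expiry t=3: V(3,0)=5.0000, V(3,1)=5.0000, V(3,2)=0.0000, V(3,3)=0.0000
Node (2,0) S=109.4608: V=(p*·5.0000+(1−p*)·5.0000)/1.27=3.9370; Δ=(5.0000−5.0000)/(147.7721−94.1363)=0.0000; B=V−Δ·S=3.9370
Node (2,1) S=171.8280: V=(p*·0.0000+(1−p*)·5.0000)/1.27=0.6428; Δ=(0.0000−5.0000)/(231.9678−147.7721)=-0.0594; B=V−Δ·S=10.8469
Node (2,2) S=269.7300: V=(p*·0.0000+(1−p*)·0.0000)/1.27=0.0000; Δ=(0.0000−0.0000)/(364.1355−231.9678)=0.0000; B=V−Δ·S=0.0000
Node (1,0) S=127.2800: V=(p*·0.6428+(1−p*)·3.9370)/1.27=0.9296; Δ=(0.6428−3.9370)/(171.8280−109.4608)=-0.0528; B=V−Δ·S=7.6525
Node (1,1) S=199.8000: V=(p*·0.0000+(1−p*)·0.6428)/1.27=0.0826; Δ=(0.0000−0.6428)/(269.7300−171.8280)=-0.0066; B=V−Δ·S=1.3944
Node (0,0) S=148.0000: V=(p*·0.0826+(1−p*)·0.9296)/1.27=0.1739; Δ=(0.0826−0.9296)/(199.8000−127.2800)=-0.0117; B=V−Δ·S=1.9025
Root portfolio cost Δ·148+B reproduces V0=0.1739.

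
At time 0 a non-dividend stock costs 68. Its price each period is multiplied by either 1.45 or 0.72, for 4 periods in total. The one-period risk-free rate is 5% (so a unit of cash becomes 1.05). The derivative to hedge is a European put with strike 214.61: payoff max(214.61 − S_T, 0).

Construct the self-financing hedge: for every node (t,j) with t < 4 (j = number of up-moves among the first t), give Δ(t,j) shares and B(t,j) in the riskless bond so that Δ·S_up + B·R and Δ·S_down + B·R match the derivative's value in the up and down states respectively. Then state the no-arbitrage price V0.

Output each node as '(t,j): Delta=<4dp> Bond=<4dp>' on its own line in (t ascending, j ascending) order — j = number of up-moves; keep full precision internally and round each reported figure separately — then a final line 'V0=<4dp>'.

Under the risk-neutral measure, an up-move has probability p* = (R−d)/(u−d) = 0.4521 and values discount at R = 1.05.
Terminal payoffs: V(4,0)=196.3358, V(4,1)=177.8077, V(4,2)=140.4944, V(4,3)=65.3493, V(4,4)=0.0000
  t=3,j=0: stock 25.3809 → up 36.8023 (V=177.8077), down 18.2742 (V=196.3358). Price 179.0096; hedge Δ=-1.0000, bond B=204.3905.
  t=3,j=1: stock 51.1142 → up 74.1156 (V=140.4944), down 36.8023 (V=177.8077). Price 153.2762; hedge Δ=-1.0000, bond B=204.3905.
  t=3,j=2: stock 102.9384 → up 149.2607 (V=65.3493), down 74.1156 (V=140.4944). Price 101.4521; hedge Δ=-1.0000, bond B=204.3905.
  t=3,j=3: stock 207.3065 → up 300.5944 (V=0.0000), down 149.2607 (V=65.3493). Price 34.1027; hedge Δ=-0.4318, bond B=123.6223.
  t=2,j=0: stock 35.2512 → up 51.1142 (V=153.2762), down 25.3809 (V=179.0096). Price 159.4064; hedge Δ=-1.0000, bond B=194.6576.
  t=2,j=1: stock 70.9920 → up 102.9384 (V=101.4521), down 51.1142 (V=153.2762). Price 123.6656; hedge Δ=-1.0000, bond B=194.6576.
  t=2,j=2: stock 142.9700 → up 207.3065 (V=34.1027), down 102.9384 (V=101.4521). Price 67.6252; hedge Δ=-0.6453, bond B=159.8846.
  t=1,j=0: stock 48.9600 → up 70.9920 (V=123.6656), down 35.2512 (V=159.4064). Price 136.4282; hedge Δ=-1.0000, bond B=185.3882.
  t=1,j=1: stock 98.6000 → up 142.9700 (V=67.6252), down 70.9920 (V=123.6656). Price 93.6498; hedge Δ=-0.7786, bond B=170.4174.
  t=0,j=0: stock 68.0000 → up 98.6000 (V=93.6498), down 48.9600 (V=136.4282). Price 111.5143; hedge Δ=-0.8618, bond B=170.1148.
Check: Δ(0,0)·S0 + B(0,0) = 111.5143 = V0.

(0,0): Delta=-0.8618 Bond=170.1148
(1,0): Delta=-1.0000 Bond=185.3882
(1,1): Delta=-0.7786 Bond=170.4174
(2,0): Delta=-1.0000 Bond=194.6576
(2,1): Delta=-1.0000 Bond=194.6576
(2,2): Delta=-0.6453 Bond=159.8846
(3,0): Delta=-1.0000 Bond=204.3905
(3,1): Delta=-1.0000 Bond=204.3905
(3,2): Delta=-1.0000 Bond=204.3905
(3,3): Delta=-0.4318 Bond=123.6223
V0=111.5143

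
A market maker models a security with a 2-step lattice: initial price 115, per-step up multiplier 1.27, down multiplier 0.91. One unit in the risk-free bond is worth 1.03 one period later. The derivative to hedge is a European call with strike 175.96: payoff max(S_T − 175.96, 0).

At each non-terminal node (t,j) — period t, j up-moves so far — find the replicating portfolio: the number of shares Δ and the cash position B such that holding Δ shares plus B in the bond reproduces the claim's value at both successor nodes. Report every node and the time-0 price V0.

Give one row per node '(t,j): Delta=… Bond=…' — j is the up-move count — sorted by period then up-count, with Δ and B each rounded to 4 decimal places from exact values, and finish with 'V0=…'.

(0,0): Delta=0.0744 Bond=-7.5638
(1,0): Delta=0.0000 Bond=0.0000
(1,1): Delta=0.1811 Bond=-23.3721
V0=0.9974

The replicating-portfolio and risk-neutral prices coincide; use p* = (1.03−0.91)/(1.27−0.91) = 0.3333 for the latter.
Terminal values V(2,·): V(2,0)=0.0000, V(2,1)=0.0000, V(2,2)=9.5235
Node (1,0) S=104.6500: V=(p*·0.0000+(1−p*)·0.0000)/1.03=0.0000; Δ=(0.0000−0.0000)/(132.9055−95.2315)=0.0000; B=V−Δ·S=0.0000
Node (1,1) S=146.0500: V=(p*·9.5235+(1−p*)·0.0000)/1.03=3.0820; Δ=(9.5235−0.0000)/(185.4835−132.9055)=0.1811; B=V−Δ·S=-23.3721
Node (0,0) S=115.0000: V=(p*·3.0820+(1−p*)·0.0000)/1.03=0.9974; Δ=(3.0820−0.0000)/(146.0500−104.6500)=0.0744; B=V−Δ·S=-7.5638
Root portfolio cost Δ·115+B reproduces V0=0.9974.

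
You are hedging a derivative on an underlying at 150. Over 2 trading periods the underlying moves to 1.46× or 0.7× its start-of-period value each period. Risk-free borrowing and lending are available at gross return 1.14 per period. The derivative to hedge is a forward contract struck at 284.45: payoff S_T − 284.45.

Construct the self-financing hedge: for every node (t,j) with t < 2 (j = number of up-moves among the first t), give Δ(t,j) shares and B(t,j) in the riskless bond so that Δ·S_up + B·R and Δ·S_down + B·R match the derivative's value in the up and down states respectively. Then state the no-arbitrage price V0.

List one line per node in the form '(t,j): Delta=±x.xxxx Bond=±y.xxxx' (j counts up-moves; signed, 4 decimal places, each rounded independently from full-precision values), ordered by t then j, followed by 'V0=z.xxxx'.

(0,0): Delta=1.0000 Bond=-218.8750
(1,0): Delta=1.0000 Bond=-249.5175
(1,1): Delta=1.0000 Bond=-249.5175
V0=-68.8750

Under the risk-neutral measure, an up-move has probability p* = (R−d)/(u−d) = 0.5789 and values discount at R = 1.14.
Terminal payoffs: V(2,0)=-210.9500, V(2,1)=-131.1500, V(2,2)=35.2900
(1,0): S=105.0000. Δ = (V_up−V_dn)/(S_up−S_dn) = (-131.1500−-210.9500)/(153.3000−73.5000) = 1.0000. V = [p*·-131.1500 + (1−p*)·-210.9500]/1.14 = -144.5175. B = V − Δ·S = -249.5175.
(1,1): S=219.0000. Δ = (V_up−V_dn)/(S_up−S_dn) = (35.2900−-131.1500)/(319.7400−153.3000) = 1.0000. V = [p*·35.2900 + (1−p*)·-131.1500]/1.14 = -30.5175. B = V − Δ·S = -249.5175.
(0,0): S=150.0000. Δ = (V_up−V_dn)/(S_up−S_dn) = (-30.5175−-144.5175)/(219.0000−105.0000) = 1.0000. V = [p*·-30.5175 + (1−p*)·-144.5175]/1.14 = -68.8750. B = V − Δ·S = -218.8750.
Self-financing check: at every node Δ·S+B equals the discounted successor values.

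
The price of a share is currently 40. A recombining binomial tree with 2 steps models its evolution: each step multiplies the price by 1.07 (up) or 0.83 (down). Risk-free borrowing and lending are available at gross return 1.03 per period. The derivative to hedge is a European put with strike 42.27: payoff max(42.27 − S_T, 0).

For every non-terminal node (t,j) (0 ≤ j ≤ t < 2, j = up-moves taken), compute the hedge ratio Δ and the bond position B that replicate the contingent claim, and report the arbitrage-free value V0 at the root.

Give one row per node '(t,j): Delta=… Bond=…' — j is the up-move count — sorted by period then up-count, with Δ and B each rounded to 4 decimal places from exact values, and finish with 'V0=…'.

(0,0): Delta=-0.7028 Bond=30.2651
(1,0): Delta=-1.0000 Bond=41.0388
(1,1): Delta=-0.6567 Bond=29.1999
V0=2.1516

Under the risk-neutral measure, an up-move has probability p* = (R−d)/(u−d) = 0.8333 and values discount at R = 1.03.
Payoff layer (t=2): V(2,0)=14.7140, V(2,1)=6.7460, V(2,2)=0.0000
  t=1,j=0: stock 33.2000 → up 35.5240 (V=6.7460), down 27.5560 (V=14.7140). Price 7.8388; hedge Δ=-1.0000, bond B=41.0388.
  t=1,j=1: stock 42.8000 → up 45.7960 (V=0.0000), down 35.5240 (V=6.7460). Price 1.0916; hedge Δ=-0.6567, bond B=29.1999.
  t=0,j=0: stock 40.0000 → up 42.8000 (V=1.0916), down 33.2000 (V=7.8388). Price 2.1516; hedge Δ=-0.7028, bond B=30.2651.
Check: Δ(0,0)·S0 + B(0,0) = 2.1516 = V0.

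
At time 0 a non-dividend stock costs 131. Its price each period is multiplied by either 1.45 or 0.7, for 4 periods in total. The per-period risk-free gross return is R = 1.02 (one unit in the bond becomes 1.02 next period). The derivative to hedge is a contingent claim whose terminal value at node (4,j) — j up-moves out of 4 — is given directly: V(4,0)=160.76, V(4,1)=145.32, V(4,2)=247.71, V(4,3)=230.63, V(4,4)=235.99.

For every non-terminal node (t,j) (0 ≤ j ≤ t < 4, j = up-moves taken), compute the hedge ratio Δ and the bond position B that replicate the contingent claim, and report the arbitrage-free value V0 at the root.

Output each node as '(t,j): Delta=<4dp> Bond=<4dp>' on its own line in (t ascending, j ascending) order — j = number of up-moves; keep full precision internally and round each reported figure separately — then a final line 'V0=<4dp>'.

(0,0): Delta=0.3380 Bond=142.2965
(1,0): Delta=0.5857 Bond=122.4262
(1,1): Delta=0.1773 Bond=175.6673
(2,0): Delta=0.7094 Bond=116.9362
(2,1): Delta=0.5055 Bond=135.5421
(2,2): Delta=-0.0356 Bond=237.8198
(3,0): Delta=-0.4582 Bond=171.7359
(3,1): Delta=1.4668 Bond=48.7804
(3,2): Delta=-0.1181 Bond=258.4817
(3,3): Delta=0.0179 Bond=221.2033
V0=186.5719

Under the risk-neutral measure, an up-move has probability p* = (R−d)/(u−d) = 0.4267 and values discount at R = 1.02.
At expiry t=4: V(4,0)=160.7600, V(4,1)=145.3200, V(4,2)=247.7100, V(4,3)=230.6300, V(4,4)=235.9900
Node (3,0) S=44.9330: V=(p*·145.3200+(1−p*)·160.7600)/1.02=151.1493; Δ=(145.3200−160.7600)/(65.1528−31.4531)=-0.4582; B=V−Δ·S=171.7359
Node (3,1) S=93.0755: V=(p*·247.7100+(1−p*)·145.3200)/1.02=185.3004; Δ=(247.7100−145.3200)/(134.9595−65.1528)=1.4668; B=V−Δ·S=48.7804
Node (3,2) S=192.7993: V=(p*·230.6300+(1−p*)·247.7100)/1.02=235.7084; Δ=(230.6300−247.7100)/(279.5589−134.9595)=-0.1181; B=V−Δ·S=258.4817
Node (3,3) S=399.3699: V=(p*·235.9900+(1−p*)·230.6300)/1.02=228.3499; Δ=(235.9900−230.6300)/(579.0863−279.5589)=0.0179; B=V−Δ·S=221.2033
Node (2,0) S=64.1900: V=(p*·185.3004+(1−p*)·151.1493)/1.02=162.4710; Δ=(185.3004−151.1493)/(93.0755−44.9330)=0.7094; B=V−Δ·S=116.9362
Node (2,1) S=132.9650: V=(p*·235.7084+(1−p*)·185.3004)/1.02=202.7527; Δ=(235.7084−185.3004)/(192.7992−93.0755)=0.5055; B=V−Δ·S=135.5421
Node (2,2) S=275.4275: V=(p*·228.3499+(1−p*)·235.7084)/1.02=228.0086; Δ=(228.3499−235.7084)/(399.3699−192.7993)=-0.0356; B=V−Δ·S=237.8198
Node (1,0) S=91.7000: V=(p*·202.7527+(1−p*)·162.4710)/1.02=176.1352; Δ=(202.7527−162.4710)/(132.9650−64.1900)=0.5857; B=V−Δ·S=122.4262
Node (1,1) S=189.9500: V=(p*·228.0086+(1−p*)·202.7527)/1.02=209.3417; Δ=(228.0086−202.7527)/(275.4275−132.9650)=0.1773; B=V−Δ·S=175.6673
Node (0,0) S=131.0000: V=(p*·209.3417+(1−p*)·176.1352)/1.02=186.5719; Δ=(209.3417−176.1352)/(189.9500−91.7000)=0.3380; B=V−Δ·S=142.2965
Self-financing check: at every node Δ·S+B equals the discounted successor values.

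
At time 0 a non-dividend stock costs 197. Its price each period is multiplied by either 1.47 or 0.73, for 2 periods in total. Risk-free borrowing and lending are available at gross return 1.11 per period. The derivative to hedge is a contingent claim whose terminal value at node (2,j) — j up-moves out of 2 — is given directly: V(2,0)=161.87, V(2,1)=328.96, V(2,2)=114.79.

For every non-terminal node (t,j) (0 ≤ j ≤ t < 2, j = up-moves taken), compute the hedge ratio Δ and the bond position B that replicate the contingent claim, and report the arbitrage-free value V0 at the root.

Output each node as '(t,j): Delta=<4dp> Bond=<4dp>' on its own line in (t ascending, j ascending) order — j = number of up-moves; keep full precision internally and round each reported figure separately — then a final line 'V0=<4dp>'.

No-arbitrage ⇒ martingale measure with p* = (R−d)/(u−d) = 0.5135.
Terminal values V(2,·): V(2,0)=161.8700, V(2,1)=328.9600, V(2,2)=114.7900
(1,0): S=143.8100. Δ = (V_up−V_dn)/(S_up−S_dn) = (328.9600−161.8700)/(211.4007−104.9813) = 1.5701. V = [p*·328.9600 + (1−p*)·161.8700]/1.11 = 223.1288. B = V − Δ·S = -2.6685.
(1,1): S=289.5900. Δ = (V_up−V_dn)/(S_up−S_dn) = (114.7900−328.9600)/(425.6973−211.4007) = -0.9994. V = [p*·114.7900 + (1−p*)·328.9600]/1.11 = 197.2800. B = V − Δ·S = 486.6989.
(0,0): S=197.0000. Δ = (V_up−V_dn)/(S_up−S_dn) = (197.2800−223.1288)/(289.5900−143.8100) = -0.1773. V = [p*·197.2800 + (1−p*)·223.1288]/1.11 = 189.0586. B = V − Δ·S = 223.9895.
Check: Δ(0,0)·S0 + B(0,0) = 189.0586 = V0.

(0,0): Delta=-0.1773 Bond=223.9895
(1,0): Delta=1.5701 Bond=-2.6685
(1,1): Delta=-0.9994 Bond=486.6989
V0=189.0586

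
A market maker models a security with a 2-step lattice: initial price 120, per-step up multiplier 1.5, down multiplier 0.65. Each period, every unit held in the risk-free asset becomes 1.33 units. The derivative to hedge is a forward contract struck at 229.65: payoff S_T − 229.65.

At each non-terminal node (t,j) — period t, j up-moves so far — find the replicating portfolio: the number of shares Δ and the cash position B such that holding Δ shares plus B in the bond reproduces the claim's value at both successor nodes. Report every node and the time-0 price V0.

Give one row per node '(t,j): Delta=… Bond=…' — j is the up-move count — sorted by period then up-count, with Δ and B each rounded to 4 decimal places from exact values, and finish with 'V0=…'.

(0,0): Delta=1.0000 Bond=-129.8264
(1,0): Delta=1.0000 Bond=-172.6692
(1,1): Delta=1.0000 Bond=-172.6692
V0=-9.8264

Since d<R<u, set p* = (R−d)/(u−d) = 0.8000; price each node as the discounted p*-expectation of its children.
Terminal payoffs: V(2,0)=-178.9500, V(2,1)=-112.6500, V(2,2)=40.3500
Node (1,0) S=78.0000: V=(p*·-112.6500+(1−p*)·-178.9500)/1.33=-94.6692; Δ=(-112.6500−-178.9500)/(117.0000−50.7000)=1.0000; B=V−Δ·S=-172.6692
Node (1,1) S=180.0000: V=(p*·40.3500+(1−p*)·-112.6500)/1.33=7.3308; Δ=(40.3500−-112.6500)/(270.0000−117.0000)=1.0000; B=V−Δ·S=-172.6692
Node (0,0) S=120.0000: V=(p*·7.3308+(1−p*)·-94.6692)/1.33=-9.8264; Δ=(7.3308−-94.6692)/(180.0000−78.0000)=1.0000; B=V−Δ·S=-129.8264
The time-0 hedge costs -9.8264, which is the no-arbitrage price.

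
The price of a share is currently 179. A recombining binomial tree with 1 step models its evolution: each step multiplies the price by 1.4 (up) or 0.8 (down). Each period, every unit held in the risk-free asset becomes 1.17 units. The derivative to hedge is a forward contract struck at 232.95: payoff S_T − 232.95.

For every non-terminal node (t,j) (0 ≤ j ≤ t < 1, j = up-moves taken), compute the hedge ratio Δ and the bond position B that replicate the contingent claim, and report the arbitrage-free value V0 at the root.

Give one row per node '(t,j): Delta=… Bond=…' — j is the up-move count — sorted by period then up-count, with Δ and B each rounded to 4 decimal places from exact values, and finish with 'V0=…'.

(0,0): Delta=1.0000 Bond=-199.1026
V0=-20.1026

Risk-neutral probability p* = (R−d)/(u−d) = (1.17−0.8)/(1.4−0.8) = 0.6167.
Payoff layer (t=1): V(1,0)=-89.7500, V(1,1)=17.6500
Node (0,0) S=179.0000: V=(p*·17.6500+(1−p*)·-89.7500)/1.17=-20.1026; Δ=(17.6500−-89.7500)/(250.6000−143.2000)=1.0000; B=V−Δ·S=-199.1026
Each (Δ,B) replicates both successor values, so the strategy is self-financing and V0 is arbitrage-free.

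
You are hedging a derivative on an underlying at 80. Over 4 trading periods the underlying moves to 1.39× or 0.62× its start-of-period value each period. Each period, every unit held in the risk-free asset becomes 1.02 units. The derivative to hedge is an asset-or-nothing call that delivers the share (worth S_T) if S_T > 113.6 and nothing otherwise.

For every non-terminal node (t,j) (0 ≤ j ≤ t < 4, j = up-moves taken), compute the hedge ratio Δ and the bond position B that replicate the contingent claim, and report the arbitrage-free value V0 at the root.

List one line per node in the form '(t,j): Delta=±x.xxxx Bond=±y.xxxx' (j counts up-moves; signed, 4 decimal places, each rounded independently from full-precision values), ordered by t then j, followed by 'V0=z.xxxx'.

(0,0): Delta=1.1475 Bond=-38.5476
(1,0): Delta=0.9047 Bond=-27.2750
(1,1): Delta=1.2477 Bond=-50.4588
(2,0): Delta=0.0000 Bond=0.0000
(2,1): Delta=1.2779 Bond=-53.5545
(2,2): Delta=1.2352 Bond=-49.5379
(3,0): Delta=0.0000 Bond=0.0000
(3,1): Delta=0.0000 Bond=0.0000
(3,2): Delta=1.8052 Bond=-105.1543
(3,3): Delta=1.0000 Bond=0.0000
V0=53.2513

The replicating-portfolio and risk-neutral prices coincide; use p* = (1.02−0.62)/(1.39−0.62) = 0.5195 for the latter.
Payoff layer (t=4): V(4,0)=0.0000, V(4,1)=0.0000, V(4,2)=0.0000, V(4,3)=133.2067, V(4,4)=298.6408
Node (3,0) S=19.0662: V=(p*·0.0000+(1−p*)·0.0000)/1.02=0.0000; Δ=(0.0000−0.0000)/(26.5021−11.8211)=0.0000; B=V−Δ·S=0.0000
Node (3,1) S=42.7453: V=(p*·0.0000+(1−p*)·0.0000)/1.02=0.0000; Δ=(0.0000−0.0000)/(59.4159−26.5021)=0.0000; B=V−Δ·S=0.0000
Node (3,2) S=95.8322: V=(p*·133.2067+(1−p*)·0.0000)/1.02=67.8415; Δ=(133.2067−0.0000)/(133.2067−59.4159)=1.8052; B=V−Δ·S=-105.1543
Node (3,3) S=214.8495: V=(p*·298.6408+(1−p*)·133.2067)/1.02=214.8495; Δ=(298.6408−133.2067)/(298.6408−133.2067)=1.0000; B=V−Δ·S=0.0000
Node (2,0) S=30.7520: V=(p*·0.0000+(1−p*)·0.0000)/1.02=0.0000; Δ=(0.0000−0.0000)/(42.7453−19.0662)=0.0000; B=V−Δ·S=0.0000
Node (2,1) S=68.9440: V=(p*·67.8415+(1−p*)·0.0000)/1.02=34.5513; Δ=(67.8415−0.0000)/(95.8322−42.7453)=1.2779; B=V−Δ·S=-53.5545
Node (2,2) S=154.5680: V=(p*·214.8495+(1−p*)·67.8415)/1.02=141.3816; Δ=(214.8495−67.8415)/(214.8495−95.8322)=1.2352; B=V−Δ·S=-49.5379
Node (1,0) S=49.6000: V=(p*·34.5513+(1−p*)·0.0000)/1.02=17.5968; Δ=(34.5513−0.0000)/(68.9440−30.7520)=0.9047; B=V−Δ·S=-27.2750
Node (1,1) S=111.2000: V=(p*·141.3816+(1−p*)·34.5513)/1.02=88.2819; Δ=(141.3816−34.5513)/(154.5680−68.9440)=1.2477; B=V−Δ·S=-50.4588
Node (0,0) S=80.0000: V=(p*·88.2819+(1−p*)·17.5968)/1.02=53.2513; Δ=(88.2819−17.5968)/(111.2000−49.6000)=1.1475; B=V−Δ·S=-38.5476
The time-0 hedge costs 53.2513, which is the no-arbitrage price.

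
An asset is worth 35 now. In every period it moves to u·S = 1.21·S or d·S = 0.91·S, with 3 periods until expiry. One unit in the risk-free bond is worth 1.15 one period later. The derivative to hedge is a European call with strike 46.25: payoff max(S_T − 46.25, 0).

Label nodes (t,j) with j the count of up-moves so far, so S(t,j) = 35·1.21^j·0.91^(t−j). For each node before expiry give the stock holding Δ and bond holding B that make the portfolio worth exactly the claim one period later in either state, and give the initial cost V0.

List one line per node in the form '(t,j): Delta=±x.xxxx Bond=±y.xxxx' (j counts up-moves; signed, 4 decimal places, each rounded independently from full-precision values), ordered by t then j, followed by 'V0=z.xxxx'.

(0,0): Delta=0.7173 Bond=-19.7060
(1,0): Delta=0.0278 Bond=-0.7002
(1,1): Delta=0.8470 Bond=-28.1524
(2,0): Delta=0.0000 Bond=0.0000
(2,1): Delta=0.0330 Bond=-1.0065
(2,2): Delta=1.0000 Bond=-40.2174
V0=5.4001

The replicating-portfolio and risk-neutral prices coincide; use p* = (1.15−0.91)/(1.21−0.91) = 0.8000 for the latter.
Terminal payoffs: V(3,0)=0.0000, V(3,1)=0.0000, V(3,2)=0.3816, V(3,3)=15.7546
Node (2,0) S=28.9835: V=(p*·0.0000+(1−p*)·0.0000)/1.15=0.0000; Δ=(0.0000−0.0000)/(35.0700−26.3750)=0.0000; B=V−Δ·S=0.0000
Node (2,1) S=38.5385: V=(p*·0.3816+(1−p*)·0.0000)/1.15=0.2655; Δ=(0.3816−0.0000)/(46.6316−35.0700)=0.0330; B=V−Δ·S=-1.0065
Node (2,2) S=51.2435: V=(p*·15.7546+(1−p*)·0.3816)/1.15=11.0261; Δ=(15.7546−0.3816)/(62.0046−46.6316)=1.0000; B=V−Δ·S=-40.2174
Node (1,0) S=31.8500: V=(p*·0.2655+(1−p*)·0.0000)/1.15=0.1847; Δ=(0.2655−0.0000)/(38.5385−28.9835)=0.0278; B=V−Δ·S=-0.7002
Node (1,1) S=42.3500: V=(p*·11.0261+(1−p*)·0.2655)/1.15=7.7165; Δ=(11.0261−0.2655)/(51.2435−38.5385)=0.8470; B=V−Δ·S=-28.1524
Node (0,0) S=35.0000: V=(p*·7.7165+(1−p*)·0.1847)/1.15=5.4001; Δ=(7.7165−0.1847)/(42.3500−31.8500)=0.7173; B=V−Δ·S=-19.7060
Check: Δ(0,0)·S0 + B(0,0) = 5.4001 = V0.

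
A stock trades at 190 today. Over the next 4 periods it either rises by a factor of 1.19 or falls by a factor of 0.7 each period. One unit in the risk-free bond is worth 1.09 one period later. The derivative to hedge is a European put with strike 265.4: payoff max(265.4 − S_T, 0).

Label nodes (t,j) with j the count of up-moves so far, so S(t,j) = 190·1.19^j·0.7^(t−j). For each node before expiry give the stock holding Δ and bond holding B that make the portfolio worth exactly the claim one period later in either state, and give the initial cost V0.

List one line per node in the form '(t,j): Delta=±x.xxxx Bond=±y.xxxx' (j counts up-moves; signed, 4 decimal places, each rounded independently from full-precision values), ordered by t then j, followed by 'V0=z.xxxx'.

(0,0): Delta=-0.5165 Bond=129.0213
(1,0): Delta=-1.0000 Bond=204.9375
(1,1): Delta=-0.4436 Bond=124.1449
(2,0): Delta=-1.0000 Bond=223.3819
(2,1): Delta=-1.0000 Bond=223.3819
(2,2): Delta=-0.3597 Bond=112.7374
(3,0): Delta=-1.0000 Bond=243.4862
(3,1): Delta=-1.0000 Bond=243.4862
(3,2): Delta=-1.0000 Bond=243.4862
(3,3): Delta=-0.2631 Bond=91.9601
V0=30.8846

The replicating-portfolio and risk-neutral prices coincide; use p* = (1.09−0.7)/(1.19−0.7) = 0.7959 for the latter.
At expiry t=4: V(4,0)=219.7810, V(4,1)=187.8477, V(4,2)=133.5611, V(4,3)=41.2739, V(4,4)=0.0000
(3,0): S=65.1700. Δ = (V_up−V_dn)/(S_up−S_dn) = (187.8477−219.7810)/(77.5523−45.6190) = -1.0000. V = [p*·187.8477 + (1−p*)·219.7810]/1.09 = 178.3162. B = V − Δ·S = 243.4862.
(3,1): S=110.7890. Δ = (V_up−V_dn)/(S_up−S_dn) = (133.5611−187.8477)/(131.8389−77.5523) = -1.0000. V = [p*·133.5611 + (1−p*)·187.8477]/1.09 = 132.6972. B = V − Δ·S = 243.4862.
(3,2): S=188.3413. Δ = (V_up−V_dn)/(S_up−S_dn) = (41.2739−133.5611)/(224.1261−131.8389) = -1.0000. V = [p*·41.2739 + (1−p*)·133.5611]/1.09 = 55.1449. B = V − Δ·S = 243.4862.
(3,3): S=320.1802. Δ = (V_up−V_dn)/(S_up−S_dn) = (0.0000−41.2739)/(381.0144−224.1261) = -0.2631. V = [p*·0.0000 + (1−p*)·41.2739]/1.09 = 7.7277. B = V − Δ·S = 91.9601.
(2,0): S=93.1000. Δ = (V_up−V_dn)/(S_up−S_dn) = (132.6972−178.3162)/(110.7890−65.1700) = -1.0000. V = [p*·132.6972 + (1−p*)·178.3162]/1.09 = 130.2819. B = V − Δ·S = 223.3819.
(2,1): S=158.2700. Δ = (V_up−V_dn)/(S_up−S_dn) = (55.1449−132.6972)/(188.3413−110.7890) = -1.0000. V = [p*·55.1449 + (1−p*)·132.6972]/1.09 = 65.1119. B = V − Δ·S = 223.3819.
(2,2): S=269.0590. Δ = (V_up−V_dn)/(S_up−S_dn) = (7.7277−55.1449)/(320.1802−188.3413) = -0.3597. V = [p*·7.7277 + (1−p*)·55.1449]/1.09 = 15.9676. B = V − Δ·S = 112.7374.
(1,0): S=133.0000. Δ = (V_up−V_dn)/(S_up−S_dn) = (65.1119−130.2819)/(158.2700−93.1000) = -1.0000. V = [p*·65.1119 + (1−p*)·130.2819]/1.09 = 71.9375. B = V − Δ·S = 204.9375.
(1,1): S=226.1000. Δ = (V_up−V_dn)/(S_up−S_dn) = (15.9676−65.1119)/(269.0590−158.2700) = -0.4436. V = [p*·15.9676 + (1−p*)·65.1119]/1.09 = 23.8505. B = V − Δ·S = 124.1449.
(0,0): S=190.0000. Δ = (V_up−V_dn)/(S_up−S_dn) = (23.8505−71.9375)/(226.1000−133.0000) = -0.5165. V = [p*·23.8505 + (1−p*)·71.9375]/1.09 = 30.8846. B = V − Δ·S = 129.0213.
Self-financing check: at every node Δ·S+B equals the discounted successor values.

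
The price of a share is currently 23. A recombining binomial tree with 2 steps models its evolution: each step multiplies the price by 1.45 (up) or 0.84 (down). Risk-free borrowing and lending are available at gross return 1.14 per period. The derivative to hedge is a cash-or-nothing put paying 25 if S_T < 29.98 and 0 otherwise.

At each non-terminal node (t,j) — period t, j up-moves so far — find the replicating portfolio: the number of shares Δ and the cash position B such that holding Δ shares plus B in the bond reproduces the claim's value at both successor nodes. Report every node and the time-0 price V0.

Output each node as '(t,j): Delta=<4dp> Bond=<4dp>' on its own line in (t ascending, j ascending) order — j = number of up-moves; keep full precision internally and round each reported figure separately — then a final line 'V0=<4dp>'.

(0,0): Delta=-0.7687 Bond=32.2645
(1,0): Delta=0.0000 Bond=21.9298
(1,1): Delta=-1.2289 Bond=52.1283
V0=14.5839

Since d<R<u, set p* = (R−d)/(u−d) = 0.4918; price each node as the discounted p*-expectation of its children.
Terminal payoffs: V(2,0)=25.0000, V(2,1)=25.0000, V(2,2)=0.0000
  t=1,j=0: stock 19.3200 → up 28.0140 (V=25.0000), down 16.2288 (V=25.0000). Price 21.9298; hedge Δ=0.0000, bond B=21.9298.
  t=1,j=1: stock 33.3500 → up 48.3575 (V=0.0000), down 28.0140 (V=25.0000). Price 11.1447; hedge Δ=-1.2289, bond B=52.1283.
  t=0,j=0: stock 23.0000 → up 33.3500 (V=11.1447), down 19.3200 (V=21.9298). Price 14.5839; hedge Δ=-0.7687, bond B=32.2645.
The time-0 hedge costs 14.5839, which is the no-arbitrage price.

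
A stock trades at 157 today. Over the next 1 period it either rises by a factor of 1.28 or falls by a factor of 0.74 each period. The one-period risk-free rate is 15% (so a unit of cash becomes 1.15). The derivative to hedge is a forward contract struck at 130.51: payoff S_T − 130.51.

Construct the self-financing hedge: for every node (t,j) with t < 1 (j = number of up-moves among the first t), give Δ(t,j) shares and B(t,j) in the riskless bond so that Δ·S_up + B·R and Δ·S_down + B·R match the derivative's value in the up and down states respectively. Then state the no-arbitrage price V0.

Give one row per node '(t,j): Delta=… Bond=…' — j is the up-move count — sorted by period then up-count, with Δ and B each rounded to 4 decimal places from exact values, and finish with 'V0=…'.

(0,0): Delta=1.0000 Bond=-113.4870
V0=43.5130

Under the risk-neutral measure, an up-move has probability p* = (R−d)/(u−d) = 0.7593 and values discount at R = 1.15.
Terminal values V(1,·): V(1,0)=-14.3300, V(1,1)=70.4500
  t=0,j=0: stock 157.0000 → up 200.9600 (V=70.4500), down 116.1800 (V=-14.3300). Price 43.5130; hedge Δ=1.0000, bond B=-113.4870.
Check: Δ(0,0)·S0 + B(0,0) = 43.5130 = V0.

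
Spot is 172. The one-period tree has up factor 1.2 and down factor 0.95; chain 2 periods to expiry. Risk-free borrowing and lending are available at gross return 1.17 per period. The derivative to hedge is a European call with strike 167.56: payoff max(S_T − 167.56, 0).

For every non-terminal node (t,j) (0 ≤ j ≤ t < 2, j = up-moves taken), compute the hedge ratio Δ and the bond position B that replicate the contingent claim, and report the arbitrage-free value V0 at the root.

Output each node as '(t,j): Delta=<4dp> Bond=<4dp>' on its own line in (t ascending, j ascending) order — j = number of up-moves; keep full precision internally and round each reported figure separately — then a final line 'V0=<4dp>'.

Under the risk-neutral measure, an up-move has probability p* = (R−d)/(u−d) = 0.8800 and values discount at R = 1.17.
Payoff layer (t=2): V(2,0)=0.0000, V(2,1)=28.5200, V(2,2)=80.1200
  t=1,j=0: stock 163.4000 → up 196.0800 (V=28.5200), down 155.2300 (V=0.0000). Price 21.4509; hedge Δ=0.6982, bond B=-92.6291.
  t=1,j=1: stock 206.4000 → up 247.6800 (V=80.1200), down 196.0800 (V=28.5200). Price 63.1863; hedge Δ=1.0000, bond B=-143.2137.
  t=0,j=0: stock 172.0000 → up 206.4000 (V=63.1863), down 163.4000 (V=21.4509). Price 49.7249; hedge Δ=0.9706, bond B=-117.2167.
Check: Δ(0,0)·S0 + B(0,0) = 49.7249 = V0.

(0,0): Delta=0.9706 Bond=-117.2167
(1,0): Delta=0.6982 Bond=-92.6291
(1,1): Delta=1.0000 Bond=-143.2137
V0=49.7249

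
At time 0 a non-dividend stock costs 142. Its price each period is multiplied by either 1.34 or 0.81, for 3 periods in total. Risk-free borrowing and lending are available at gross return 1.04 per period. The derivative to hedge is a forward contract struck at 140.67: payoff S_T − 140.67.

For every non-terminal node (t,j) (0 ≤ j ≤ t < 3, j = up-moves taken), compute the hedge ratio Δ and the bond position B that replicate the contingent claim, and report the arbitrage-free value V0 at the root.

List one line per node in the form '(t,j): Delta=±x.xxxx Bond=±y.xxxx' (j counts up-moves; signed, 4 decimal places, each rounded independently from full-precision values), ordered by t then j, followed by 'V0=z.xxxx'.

Under the risk-neutral measure, an up-move has probability p* = (R−d)/(u−d) = 0.4340 and values discount at R = 1.04.
Payoff layer (t=3): V(3,0)=-65.2054, V(3,1)=-15.8273, V(3,2)=65.8599, V(3,3)=200.9968
  t=2,j=0: stock 93.1662 → up 124.8427 (V=-15.8273), down 75.4646 (V=-65.2054). Price -42.0934; hedge Δ=1.0000, bond B=-135.2596.
  t=2,j=1: stock 154.1268 → up 206.5299 (V=65.8599), down 124.8427 (V=-15.8273). Price 18.8672; hedge Δ=1.0000, bond B=-135.2596.
  t=2,j=2: stock 254.9752 → up 341.6668 (V=200.9968), down 206.5299 (V=65.8599). Price 119.7156; hedge Δ=1.0000, bond B=-135.2596.
  t=1,j=0: stock 115.0200 → up 154.1268 (V=18.8672), down 93.1662 (V=-42.0934). Price -15.0373; hedge Δ=1.0000, bond B=-130.0573.
  t=1,j=1: stock 190.2800 → up 254.9752 (V=119.7156), down 154.1268 (V=18.8672). Price 60.2227; hedge Δ=1.0000, bond B=-130.0573.
  t=0,j=0: stock 142.0000 → up 190.2800 (V=60.2227), down 115.0200 (V=-15.0373). Price 16.9449; hedge Δ=1.0000, bond B=-125.0551.
Root portfolio cost Δ·142+B reproduces V0=16.9449.

(0,0): Delta=1.0000 Bond=-125.0551
(1,0): Delta=1.0000 Bond=-130.0573
(1,1): Delta=1.0000 Bond=-130.0573
(2,0): Delta=1.0000 Bond=-135.2596
(2,1): Delta=1.0000 Bond=-135.2596
(2,2): Delta=1.0000 Bond=-135.2596
V0=16.9449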